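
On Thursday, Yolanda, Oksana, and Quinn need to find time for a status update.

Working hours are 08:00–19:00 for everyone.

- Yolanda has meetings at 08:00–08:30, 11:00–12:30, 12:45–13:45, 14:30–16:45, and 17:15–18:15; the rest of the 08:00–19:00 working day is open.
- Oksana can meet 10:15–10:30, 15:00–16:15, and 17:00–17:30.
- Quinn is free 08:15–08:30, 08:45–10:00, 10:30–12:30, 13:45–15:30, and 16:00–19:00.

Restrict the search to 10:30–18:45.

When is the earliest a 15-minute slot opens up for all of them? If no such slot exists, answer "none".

17:00

Yolanda free within 08:00–19:00: 08:30–11:00, 12:30–12:45, 13:45–14:30, 16:45–17:15, 18:15–19:00.
Yolanda ∩ Oksana: 10:15–10:30, 17:00–17:15.
Yolanda ∩ Oksana ∩ Quinn: 17:00–17:15.
Restricted to 10:30–18:45: 17:00–17:15.
Windows ≥ 15 min: 17:00–17:15.
Earliest such window starts at 17:00.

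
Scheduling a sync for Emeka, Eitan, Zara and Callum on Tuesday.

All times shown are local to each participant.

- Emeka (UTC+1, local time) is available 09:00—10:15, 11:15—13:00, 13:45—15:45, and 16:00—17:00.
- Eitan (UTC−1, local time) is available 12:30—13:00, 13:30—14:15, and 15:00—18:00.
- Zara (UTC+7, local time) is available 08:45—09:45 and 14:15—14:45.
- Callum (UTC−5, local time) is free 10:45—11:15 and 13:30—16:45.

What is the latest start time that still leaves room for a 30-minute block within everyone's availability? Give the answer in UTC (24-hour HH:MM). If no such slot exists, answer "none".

none

Emeka → UTC: 08:00–09:15, 10:15–12:00, 12:45–14:45, 15:00–16:00.
Eitan → UTC: 13:30–14:00, 14:30–15:15, 16:00–19:00.
Zara → UTC: 01:45–02:45, 07:15–07:45.
Callum → UTC: 15:45–16:15, 18:30–21:45.
Emeka ∩ Eitan: 13:30–14:00, 14:30–14:45, 15:00–15:15.
Emeka ∩ Eitan ∩ Zara: (none).
Emeka ∩ Eitan ∩ Zara ∩ Callum: (none).
Windows ≥ 30 min: (none).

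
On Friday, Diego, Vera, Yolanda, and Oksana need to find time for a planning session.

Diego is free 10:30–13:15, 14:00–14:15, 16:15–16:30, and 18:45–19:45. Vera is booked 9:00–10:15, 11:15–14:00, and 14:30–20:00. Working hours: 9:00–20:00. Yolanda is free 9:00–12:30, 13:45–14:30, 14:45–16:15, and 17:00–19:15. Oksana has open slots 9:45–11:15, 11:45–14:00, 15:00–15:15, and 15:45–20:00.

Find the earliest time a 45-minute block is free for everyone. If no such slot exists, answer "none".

Vera free within 09:00–20:00: 10:15–11:15, 14:00–14:30.
Diego ∩ Vera: 10:30–11:15, 14:00–14:15.
Diego ∩ Vera ∩ Yolanda: 10:30–11:15, 14:00–14:15.
Diego ∩ Vera ∩ Yolanda ∩ Oksana: 10:30–11:15.
Windows ≥ 45 min: 10:30–11:15.
Earliest such window starts at 10:30.

10:30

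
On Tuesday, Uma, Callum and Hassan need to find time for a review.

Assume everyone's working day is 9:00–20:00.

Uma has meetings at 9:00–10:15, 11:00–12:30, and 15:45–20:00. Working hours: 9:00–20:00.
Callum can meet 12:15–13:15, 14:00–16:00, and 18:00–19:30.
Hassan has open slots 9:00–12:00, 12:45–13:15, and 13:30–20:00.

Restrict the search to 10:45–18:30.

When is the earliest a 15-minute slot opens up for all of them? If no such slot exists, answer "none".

Uma free within 09:00–20:00: 10:15–11:00, 12:30–15:45.
Uma ∩ Callum: 12:30–13:15, 14:00–15:45.
Uma ∩ Callum ∩ Hassan: 12:45–13:15, 14:00–15:45.
Restricted to 10:45–18:30: 12:45–13:15, 14:00–15:45.
Windows ≥ 15 min: 12:45–13:15, 14:00–15:45.
Earliest such window starts at 12:45.

12:45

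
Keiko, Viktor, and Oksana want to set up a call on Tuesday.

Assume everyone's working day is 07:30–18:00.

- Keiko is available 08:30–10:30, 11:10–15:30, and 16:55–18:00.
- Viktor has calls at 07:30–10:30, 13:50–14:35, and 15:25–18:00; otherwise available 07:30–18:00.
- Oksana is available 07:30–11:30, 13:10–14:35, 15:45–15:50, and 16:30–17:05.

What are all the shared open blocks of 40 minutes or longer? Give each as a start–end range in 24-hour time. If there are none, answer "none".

13:10–13:50

Viktor free within 07:30–18:00: 10:30–13:50, 14:35–15:25.
Keiko ∩ Viktor: 11:10–13:50, 14:35–15:25.
Keiko ∩ Viktor ∩ Oksana: 11:10–11:30, 13:10–13:50.
Windows ≥ 40 min: 13:10–13:50.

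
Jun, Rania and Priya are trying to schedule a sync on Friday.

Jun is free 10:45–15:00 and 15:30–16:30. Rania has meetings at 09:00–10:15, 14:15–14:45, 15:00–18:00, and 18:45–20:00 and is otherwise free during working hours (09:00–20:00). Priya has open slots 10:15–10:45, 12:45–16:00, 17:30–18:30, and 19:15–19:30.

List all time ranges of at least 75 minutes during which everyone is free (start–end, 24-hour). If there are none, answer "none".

Rania free within 09:00–20:00: 10:15–14:15, 14:45–15:00, 18:00–18:45.
Jun ∩ Rania: 10:45–14:15, 14:45–15:00.
Jun ∩ Rania ∩ Priya: 12:45–14:15, 14:45–15:00.
Windows ≥ 75 min: 12:45–14:15.

12:45–14:15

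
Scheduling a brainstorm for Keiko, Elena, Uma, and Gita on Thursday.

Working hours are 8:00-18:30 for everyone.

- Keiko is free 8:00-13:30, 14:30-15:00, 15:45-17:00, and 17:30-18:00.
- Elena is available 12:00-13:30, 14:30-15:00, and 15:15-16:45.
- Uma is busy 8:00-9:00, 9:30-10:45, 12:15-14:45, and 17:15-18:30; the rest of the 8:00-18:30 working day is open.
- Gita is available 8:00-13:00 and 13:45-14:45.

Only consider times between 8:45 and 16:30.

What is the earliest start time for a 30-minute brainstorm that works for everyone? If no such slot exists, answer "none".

Uma free within 08:00–18:30: 09:00–09:30, 10:45–12:15, 14:45–17:15.
Keiko ∩ Elena: 12:00–13:30, 14:30–15:00, 15:45–16:45.
Keiko ∩ Elena ∩ Uma: 12:00–12:15, 14:45–15:00, 15:45–16:45.
Keiko ∩ Elena ∩ Uma ∩ Gita: 12:00–12:15.
Restricted to 08:45–16:30: 12:00–12:15.
Windows ≥ 30 min: (none).

none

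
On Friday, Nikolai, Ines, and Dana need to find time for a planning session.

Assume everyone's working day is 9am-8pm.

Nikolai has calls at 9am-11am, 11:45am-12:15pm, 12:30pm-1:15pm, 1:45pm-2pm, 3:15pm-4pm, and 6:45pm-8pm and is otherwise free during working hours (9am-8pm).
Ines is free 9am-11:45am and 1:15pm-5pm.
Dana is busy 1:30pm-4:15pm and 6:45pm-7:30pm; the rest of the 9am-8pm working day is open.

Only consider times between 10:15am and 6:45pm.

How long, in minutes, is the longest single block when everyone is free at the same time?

Nikolai free within 09:00–20:00: 11:00–11:45, 12:15–12:30, 13:15–13:45, 14:00–15:15, 16:00–18:45.
Dana free within 09:00–20:00: 09:00–13:30, 16:15–18:45, 19:30–20:00.
Nikolai ∩ Ines: 11:00–11:45, 13:15–13:45, 14:00–15:15, 16:00–17:00.
Nikolai ∩ Ines ∩ Dana: 11:00–11:45, 13:15–13:30, 16:15–17:00.
Restricted to 10:15–18:45: 11:00–11:45, 13:15–13:30, 16:15–17:00.
Common window lengths: 45, 15, 45 min; longest is 45.

45 minutes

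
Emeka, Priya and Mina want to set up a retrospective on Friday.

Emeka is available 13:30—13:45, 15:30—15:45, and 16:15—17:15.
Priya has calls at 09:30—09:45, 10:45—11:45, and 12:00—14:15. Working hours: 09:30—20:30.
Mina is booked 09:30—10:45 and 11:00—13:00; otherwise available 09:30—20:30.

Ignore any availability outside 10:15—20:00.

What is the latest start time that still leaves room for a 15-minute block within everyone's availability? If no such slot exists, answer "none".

Priya free within 09:30–20:30: 09:45–10:45, 11:45–12:00, 14:15–20:30.
Mina free within 09:30–20:30: 10:45–11:00, 13:00–20:30.
Emeka ∩ Priya: 15:30–15:45, 16:15–17:15.
Emeka ∩ Priya ∩ Mina: 15:30–15:45, 16:15–17:15.
Restricted to 10:15–20:00: 15:30–15:45, 16:15–17:15.
Windows ≥ 15 min: 15:30–15:45, 16:15–17:15.
Latest start in the last window 16:15–17:15 is 17:15 − 15 min = 17:00.

17:00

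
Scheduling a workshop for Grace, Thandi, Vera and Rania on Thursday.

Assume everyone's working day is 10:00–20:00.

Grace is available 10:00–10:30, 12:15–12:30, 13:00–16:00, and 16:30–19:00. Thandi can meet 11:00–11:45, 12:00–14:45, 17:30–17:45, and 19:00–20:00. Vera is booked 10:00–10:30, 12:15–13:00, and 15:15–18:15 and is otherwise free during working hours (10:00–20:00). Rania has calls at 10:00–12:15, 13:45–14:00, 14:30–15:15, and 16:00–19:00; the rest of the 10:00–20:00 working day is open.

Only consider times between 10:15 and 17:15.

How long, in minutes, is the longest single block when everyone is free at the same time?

45 minutes

Vera free within 10:00–20:00: 10:30–12:15, 13:00–15:15, 18:15–20:00.
Rania free within 10:00–20:00: 12:15–13:45, 14:00–14:30, 15:15–16:00, 19:00–20:00.
Grace ∩ Thandi: 12:15–12:30, 13:00–14:45, 17:30–17:45.
Grace ∩ Thandi ∩ Vera: 13:00–14:45.
Grace ∩ Thandi ∩ Vera ∩ Rania: 13:00–13:45, 14:00–14:30.
Restricted to 10:15–17:15: 13:00–13:45, 14:00–14:30.
Common window lengths: 45, 30 min; longest is 45.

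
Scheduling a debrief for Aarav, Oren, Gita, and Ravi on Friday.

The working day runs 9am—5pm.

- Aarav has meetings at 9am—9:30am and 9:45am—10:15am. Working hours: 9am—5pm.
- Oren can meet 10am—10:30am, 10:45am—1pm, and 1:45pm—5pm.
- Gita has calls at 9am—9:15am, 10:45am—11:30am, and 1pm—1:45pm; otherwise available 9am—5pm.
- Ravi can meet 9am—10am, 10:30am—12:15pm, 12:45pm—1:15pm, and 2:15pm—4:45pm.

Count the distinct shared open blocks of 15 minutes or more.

Aarav free within 09:00–17:00: 09:30–09:45, 10:15–17:00.
Gita free within 09:00–17:00: 09:15–10:45, 11:30–13:00, 13:45–17:00.
Aarav ∩ Oren: 10:15–10:30, 10:45–13:00, 13:45–17:00.
Aarav ∩ Oren ∩ Gita: 10:15–10:30, 11:30–13:00, 13:45–17:00.
Aarav ∩ Oren ∩ Gita ∩ Ravi: 11:30–12:15, 12:45–13:00, 14:15–16:45.
Windows ≥ 15 min: 11:30–12:15, 12:45–13:00, 14:15–16:45.
That's 3 windows.

3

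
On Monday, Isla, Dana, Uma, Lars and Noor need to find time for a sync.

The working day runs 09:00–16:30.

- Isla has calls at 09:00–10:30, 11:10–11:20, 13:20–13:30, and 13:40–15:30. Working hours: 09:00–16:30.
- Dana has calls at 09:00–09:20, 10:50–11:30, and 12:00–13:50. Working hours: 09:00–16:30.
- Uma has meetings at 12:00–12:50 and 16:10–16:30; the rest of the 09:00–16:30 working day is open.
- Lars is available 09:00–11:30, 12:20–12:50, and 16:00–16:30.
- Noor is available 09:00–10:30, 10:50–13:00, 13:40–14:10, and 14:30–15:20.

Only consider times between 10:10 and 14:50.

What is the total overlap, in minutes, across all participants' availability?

Isla free within 09:00–16:30: 10:30–11:10, 11:20–13:20, 13:30–13:40, 15:30–16:30.
Dana free within 09:00–16:30: 09:20–10:50, 11:30–12:00, 13:50–16:30.
Uma free within 09:00–16:30: 09:00–12:00, 12:50–16:10.
Isla ∩ Dana: 10:30–10:50, 11:30–12:00, 15:30–16:30.
Isla ∩ Dana ∩ Uma: 10:30–10:50, 11:30–12:00, 15:30–16:10.
Isla ∩ Dana ∩ Uma ∩ Lars: 10:30–10:50, 16:00–16:10.
Isla ∩ Dana ∩ Uma ∩ Lars ∩ Noor: (none).
Restricted to 10:10–14:50: (none).
Total common minutes: 0.

0 minutes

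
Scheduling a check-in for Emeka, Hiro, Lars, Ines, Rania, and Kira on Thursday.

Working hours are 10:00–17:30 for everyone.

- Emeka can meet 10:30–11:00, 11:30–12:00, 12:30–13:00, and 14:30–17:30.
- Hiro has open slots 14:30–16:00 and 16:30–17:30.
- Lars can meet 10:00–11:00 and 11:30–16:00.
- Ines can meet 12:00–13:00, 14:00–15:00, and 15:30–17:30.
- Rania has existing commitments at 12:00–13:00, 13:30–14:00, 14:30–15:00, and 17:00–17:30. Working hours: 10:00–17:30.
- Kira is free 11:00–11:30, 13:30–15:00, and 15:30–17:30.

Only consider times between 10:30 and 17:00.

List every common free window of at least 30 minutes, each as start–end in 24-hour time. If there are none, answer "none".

Rania free within 10:00–17:30: 10:00–12:00, 13:00–13:30, 14:00–14:30, 15:00–17:00.
Emeka ∩ Hiro: 14:30–16:00, 16:30–17:30.
Emeka ∩ Hiro ∩ Lars: 14:30–16:00.
Emeka ∩ Hiro ∩ Lars ∩ Ines: 14:30–15:00, 15:30–16:00.
Emeka ∩ Hiro ∩ Lars ∩ Ines ∩ Rania: 15:30–16:00.
Emeka ∩ Hiro ∩ Lars ∩ Ines ∩ Rania ∩ Kira: 15:30–16:00.
Restricted to 10:30–17:00: 15:30–16:00.
Windows ≥ 30 min: 15:30–16:00.

15:30–16:00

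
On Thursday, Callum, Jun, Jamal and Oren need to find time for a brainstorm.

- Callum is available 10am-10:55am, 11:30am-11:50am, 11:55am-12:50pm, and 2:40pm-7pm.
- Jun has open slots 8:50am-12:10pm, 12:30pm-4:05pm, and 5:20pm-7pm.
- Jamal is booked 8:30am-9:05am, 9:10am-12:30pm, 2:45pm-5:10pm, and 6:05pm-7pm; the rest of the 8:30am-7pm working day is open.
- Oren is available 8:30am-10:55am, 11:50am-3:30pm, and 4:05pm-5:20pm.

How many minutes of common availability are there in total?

Jamal free within 08:30–19:00: 09:05–09:10, 12:30–14:45, 17:10–18:05.
Callum ∩ Jun: 10:00–10:55, 11:30–11:50, 11:55–12:10, 12:30–12:50, 14:40–16:05, 17:20–19:00.
Callum ∩ Jun ∩ Jamal: 12:30–12:50, 14:40–14:45, 17:20–18:05.
Callum ∩ Jun ∩ Jamal ∩ Oren: 12:30–12:50, 14:40–14:45.
Total common minutes: 20 + 5 = 25.

25 minutes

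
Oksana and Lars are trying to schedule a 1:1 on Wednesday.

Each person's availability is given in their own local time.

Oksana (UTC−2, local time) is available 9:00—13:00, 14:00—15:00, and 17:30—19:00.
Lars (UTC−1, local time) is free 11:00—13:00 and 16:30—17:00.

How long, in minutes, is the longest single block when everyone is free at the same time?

120 minutes

Oksana → UTC: 11:00–15:00, 16:00–17:00, 19:30–21:00.
Lars → UTC: 12:00–14:00, 17:30–18:00.
Oksana ∩ Lars: 12:00–14:00.
Single common window of 120 minutes.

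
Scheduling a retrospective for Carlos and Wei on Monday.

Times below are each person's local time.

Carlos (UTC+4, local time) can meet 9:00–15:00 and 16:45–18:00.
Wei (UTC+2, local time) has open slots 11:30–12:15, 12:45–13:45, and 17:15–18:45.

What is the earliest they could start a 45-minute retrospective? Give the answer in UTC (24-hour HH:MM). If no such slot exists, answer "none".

09:30

Carlos → UTC: 05:00–11:00, 12:45–14:00.
Wei → UTC: 09:30–10:15, 10:45–11:45, 15:15–16:45.
Carlos ∩ Wei: 09:30–10:15, 10:45–11:00.
Windows ≥ 45 min: 09:30–10:15.
Earliest such window starts at 09:30.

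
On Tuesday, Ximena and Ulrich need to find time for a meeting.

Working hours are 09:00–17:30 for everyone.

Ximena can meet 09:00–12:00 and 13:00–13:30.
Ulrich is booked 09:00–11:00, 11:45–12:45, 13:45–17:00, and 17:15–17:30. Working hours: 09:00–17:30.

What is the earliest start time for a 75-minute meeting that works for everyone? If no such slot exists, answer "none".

Ulrich free within 09:00–17:30: 11:00–11:45, 12:45–13:45, 17:00–17:15.
Ximena ∩ Ulrich: 11:00–11:45, 13:00–13:30.
Windows ≥ 75 min: (none).

none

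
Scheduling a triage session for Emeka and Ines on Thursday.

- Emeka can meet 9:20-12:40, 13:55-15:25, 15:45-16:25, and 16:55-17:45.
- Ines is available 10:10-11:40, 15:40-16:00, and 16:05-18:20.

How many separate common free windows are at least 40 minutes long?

2

Emeka ∩ Ines: 10:10–11:40, 15:45–16:00, 16:05–16:25, 16:55–17:45.
Windows ≥ 40 min: 10:10–11:40, 16:55–17:45.
That's 2 windows.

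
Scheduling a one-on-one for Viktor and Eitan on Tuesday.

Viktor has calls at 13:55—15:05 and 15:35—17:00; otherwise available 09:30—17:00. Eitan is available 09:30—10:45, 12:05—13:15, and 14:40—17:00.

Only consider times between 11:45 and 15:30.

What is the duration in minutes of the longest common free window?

70 minutes

Viktor free within 09:30–17:00: 09:30–13:55, 15:05–15:35.
Viktor ∩ Eitan: 09:30–10:45, 12:05–13:15, 15:05–15:35.
Restricted to 11:45–15:30: 12:05–13:15, 15:05–15:30.
Common window lengths: 70, 25 min; longest is 70.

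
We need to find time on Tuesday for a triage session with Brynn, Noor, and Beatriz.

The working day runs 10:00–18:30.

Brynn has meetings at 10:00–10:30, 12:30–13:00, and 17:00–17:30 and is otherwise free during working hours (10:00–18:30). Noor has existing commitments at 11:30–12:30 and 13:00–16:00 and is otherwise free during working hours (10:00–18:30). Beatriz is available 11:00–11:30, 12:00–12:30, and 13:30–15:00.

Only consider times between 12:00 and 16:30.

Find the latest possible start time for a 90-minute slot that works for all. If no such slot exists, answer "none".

none

Brynn free within 10:00–18:30: 10:30–12:30, 13:00–17:00, 17:30–18:30.
Noor free within 10:00–18:30: 10:00–11:30, 12:30–13:00, 16:00–18:30.
Brynn ∩ Noor: 10:30–11:30, 16:00–17:00, 17:30–18:30.
Brynn ∩ Noor ∩ Beatriz: 11:00–11:30.
Restricted to 12:00–16:30: (none).
Windows ≥ 90 min: (none).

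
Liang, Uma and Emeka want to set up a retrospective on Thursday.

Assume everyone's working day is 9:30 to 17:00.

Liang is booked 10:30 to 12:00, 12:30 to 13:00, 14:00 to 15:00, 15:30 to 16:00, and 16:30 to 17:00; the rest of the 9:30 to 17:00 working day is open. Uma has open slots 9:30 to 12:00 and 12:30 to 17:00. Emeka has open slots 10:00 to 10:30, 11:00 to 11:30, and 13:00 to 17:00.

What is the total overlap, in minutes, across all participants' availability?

150 minutes

Liang free within 09:30–17:00: 09:30–10:30, 12:00–12:30, 13:00–14:00, 15:00–15:30, 16:00–16:30.
Liang ∩ Uma: 09:30–10:30, 13:00–14:00, 15:00–15:30, 16:00–16:30.
Liang ∩ Uma ∩ Emeka: 10:00–10:30, 13:00–14:00, 15:00–15:30, 16:00–16:30.
Total common minutes: 30 + 60 + 30 + 30 = 150.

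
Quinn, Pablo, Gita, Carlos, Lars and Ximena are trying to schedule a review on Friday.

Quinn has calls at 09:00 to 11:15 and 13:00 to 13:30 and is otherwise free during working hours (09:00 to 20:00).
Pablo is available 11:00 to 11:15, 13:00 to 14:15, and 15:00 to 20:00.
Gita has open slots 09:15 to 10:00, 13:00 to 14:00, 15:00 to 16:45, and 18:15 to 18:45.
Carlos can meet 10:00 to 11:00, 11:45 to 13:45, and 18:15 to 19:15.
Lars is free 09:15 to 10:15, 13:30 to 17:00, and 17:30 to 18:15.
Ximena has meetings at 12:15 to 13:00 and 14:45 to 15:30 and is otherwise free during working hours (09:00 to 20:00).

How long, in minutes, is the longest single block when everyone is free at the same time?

15 minutes

Quinn free within 09:00–20:00: 11:15–13:00, 13:30–20:00.
Ximena free within 09:00–20:00: 09:00–12:15, 13:00–14:45, 15:30–20:00.
Quinn ∩ Pablo: 13:30–14:15, 15:00–20:00.
Quinn ∩ Pablo ∩ Gita: 13:30–14:00, 15:00–16:45, 18:15–18:45.
Quinn ∩ Pablo ∩ Gita ∩ Carlos: 13:30–13:45, 18:15–18:45.
Quinn ∩ Pablo ∩ Gita ∩ Carlos ∩ Lars: 13:30–13:45.
Quinn ∩ Pablo ∩ Gita ∩ Carlos ∩ Lars ∩ Ximena: 13:30–13:45.
Single common window of 15 minutes.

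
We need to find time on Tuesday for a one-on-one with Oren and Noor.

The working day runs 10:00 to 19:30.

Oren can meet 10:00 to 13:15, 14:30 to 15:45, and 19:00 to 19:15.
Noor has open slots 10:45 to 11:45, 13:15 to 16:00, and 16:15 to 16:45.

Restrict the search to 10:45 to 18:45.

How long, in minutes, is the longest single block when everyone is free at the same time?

75 minutes

Oren ∩ Noor: 10:45–11:45, 14:30–15:45.
Restricted to 10:45–18:45: 10:45–11:45, 14:30–15:45.
Common window lengths: 60, 75 min; longest is 75.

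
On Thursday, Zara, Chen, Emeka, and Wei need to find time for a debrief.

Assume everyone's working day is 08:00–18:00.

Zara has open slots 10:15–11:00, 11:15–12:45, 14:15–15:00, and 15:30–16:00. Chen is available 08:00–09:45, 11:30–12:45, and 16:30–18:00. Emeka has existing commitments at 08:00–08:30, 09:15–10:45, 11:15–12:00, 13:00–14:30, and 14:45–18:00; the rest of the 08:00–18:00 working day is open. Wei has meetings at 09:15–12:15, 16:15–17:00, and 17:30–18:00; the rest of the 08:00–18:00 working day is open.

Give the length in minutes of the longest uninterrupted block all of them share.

30 minutes

Emeka free within 08:00–18:00: 08:30–09:15, 10:45–11:15, 12:00–13:00, 14:30–14:45.
Wei free within 08:00–18:00: 08:00–09:15, 12:15–16:15, 17:00–17:30.
Zara ∩ Chen: 11:30–12:45.
Zara ∩ Chen ∩ Emeka: 12:00–12:45.
Zara ∩ Chen ∩ Emeka ∩ Wei: 12:15–12:45.
Single common window of 30 minutes.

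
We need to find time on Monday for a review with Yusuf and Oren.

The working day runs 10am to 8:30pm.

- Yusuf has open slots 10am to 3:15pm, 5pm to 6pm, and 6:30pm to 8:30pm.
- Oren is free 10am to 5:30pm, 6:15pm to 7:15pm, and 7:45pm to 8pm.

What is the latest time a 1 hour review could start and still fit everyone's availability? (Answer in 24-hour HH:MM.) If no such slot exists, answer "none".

Yusuf ∩ Oren: 10:00–15:15, 17:00–17:30, 18:30–19:15, 19:45–20:00.
Windows ≥ 60 min: 10:00–15:15.
Latest start in the last window 10:00–15:15 is 15:15 − 60 min = 14:15.

14:15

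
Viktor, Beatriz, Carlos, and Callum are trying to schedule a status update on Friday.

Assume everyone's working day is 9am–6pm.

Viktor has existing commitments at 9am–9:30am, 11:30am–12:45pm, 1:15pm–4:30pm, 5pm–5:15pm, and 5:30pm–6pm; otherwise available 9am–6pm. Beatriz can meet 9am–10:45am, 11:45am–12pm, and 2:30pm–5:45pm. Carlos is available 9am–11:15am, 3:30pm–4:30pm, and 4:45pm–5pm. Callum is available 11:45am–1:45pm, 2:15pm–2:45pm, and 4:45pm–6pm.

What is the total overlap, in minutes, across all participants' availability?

15 minutes

Viktor free within 09:00–18:00: 09:30–11:30, 12:45–13:15, 16:30–17:00, 17:15–17:30.
Viktor ∩ Beatriz: 09:30–10:45, 16:30–17:00, 17:15–17:30.
Viktor ∩ Beatriz ∩ Carlos: 09:30–10:45, 16:45–17:00.
Viktor ∩ Beatriz ∩ Carlos ∩ Callum: 16:45–17:00.
Total common minutes: 15.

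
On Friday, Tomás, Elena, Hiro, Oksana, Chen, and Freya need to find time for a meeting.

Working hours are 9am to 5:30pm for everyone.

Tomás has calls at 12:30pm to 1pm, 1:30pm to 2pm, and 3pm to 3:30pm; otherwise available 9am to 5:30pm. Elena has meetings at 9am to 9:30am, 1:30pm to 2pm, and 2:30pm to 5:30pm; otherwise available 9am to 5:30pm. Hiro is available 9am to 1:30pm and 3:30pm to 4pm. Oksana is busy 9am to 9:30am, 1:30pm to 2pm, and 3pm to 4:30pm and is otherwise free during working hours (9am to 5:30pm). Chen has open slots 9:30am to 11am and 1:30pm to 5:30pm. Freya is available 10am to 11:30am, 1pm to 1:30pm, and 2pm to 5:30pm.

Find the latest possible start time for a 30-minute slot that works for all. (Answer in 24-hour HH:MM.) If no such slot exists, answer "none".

Tomás free within 09:00–17:30: 09:00–12:30, 13:00–13:30, 14:00–15:00, 15:30–17:30.
Elena free within 09:00–17:30: 09:30–13:30, 14:00–14:30.
Oksana free within 09:00–17:30: 09:30–13:30, 14:00–15:00, 16:30–17:30.
Tomás ∩ Elena: 09:30–12:30, 13:00–13:30, 14:00–14:30.
Tomás ∩ Elena ∩ Hiro: 09:30–12:30, 13:00–13:30.
Tomás ∩ Elena ∩ Hiro ∩ Oksana: 09:30–12:30, 13:00–13:30.
Tomás ∩ Elena ∩ Hiro ∩ Oksana ∩ Chen: 09:30–11:00.
Tomás ∩ Elena ∩ Hiro ∩ Oksana ∩ Chen ∩ Freya: 10:00–11:00.
Windows ≥ 30 min: 10:00–11:00.
Latest start in the last window 10:00–11:00 is 11:00 − 30 min = 10:30.

10:30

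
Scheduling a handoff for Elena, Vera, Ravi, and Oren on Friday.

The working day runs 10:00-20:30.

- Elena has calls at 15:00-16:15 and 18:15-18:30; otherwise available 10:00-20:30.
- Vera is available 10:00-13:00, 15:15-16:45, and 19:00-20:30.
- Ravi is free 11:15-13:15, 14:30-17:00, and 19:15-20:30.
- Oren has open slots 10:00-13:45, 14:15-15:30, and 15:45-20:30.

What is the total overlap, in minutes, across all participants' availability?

Elena free within 10:00–20:30: 10:00–15:00, 16:15–18:15, 18:30–20:30.
Elena ∩ Vera: 10:00–13:00, 16:15–16:45, 19:00–20:30.
Elena ∩ Vera ∩ Ravi: 11:15–13:00, 16:15–16:45, 19:15–20:30.
Elena ∩ Vera ∩ Ravi ∩ Oren: 11:15–13:00, 16:15–16:45, 19:15–20:30.
Total common minutes: 105 + 30 + 75 = 210.

210 minutes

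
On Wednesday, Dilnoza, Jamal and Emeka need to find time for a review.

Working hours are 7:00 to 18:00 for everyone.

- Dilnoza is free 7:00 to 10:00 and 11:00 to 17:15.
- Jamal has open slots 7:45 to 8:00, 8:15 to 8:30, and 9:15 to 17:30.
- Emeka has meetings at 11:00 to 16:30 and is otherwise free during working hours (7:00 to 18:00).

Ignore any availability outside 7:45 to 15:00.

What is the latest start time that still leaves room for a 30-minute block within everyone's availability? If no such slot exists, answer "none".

Emeka free within 07:00–18:00: 07:00–11:00, 16:30–18:00.
Dilnoza ∩ Jamal: 07:45–08:00, 08:15–08:30, 09:15–10:00, 11:00–17:15.
Dilnoza ∩ Jamal ∩ Emeka: 07:45–08:00, 08:15–08:30, 09:15–10:00, 16:30–17:15.
Restricted to 07:45–15:00: 07:45–08:00, 08:15–08:30, 09:15–10:00.
Windows ≥ 30 min: 09:15–10:00.
Latest start in the last window 09:15–10:00 is 10:00 − 30 min = 09:30.

09:30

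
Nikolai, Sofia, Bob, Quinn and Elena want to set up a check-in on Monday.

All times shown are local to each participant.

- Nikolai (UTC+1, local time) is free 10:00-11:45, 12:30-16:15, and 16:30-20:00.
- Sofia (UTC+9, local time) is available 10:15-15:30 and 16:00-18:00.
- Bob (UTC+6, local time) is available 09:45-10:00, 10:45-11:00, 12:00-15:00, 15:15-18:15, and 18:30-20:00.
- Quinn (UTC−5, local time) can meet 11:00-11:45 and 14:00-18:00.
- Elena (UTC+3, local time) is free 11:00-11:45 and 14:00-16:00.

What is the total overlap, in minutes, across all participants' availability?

0 minutes

Nikolai → UTC: 09:00–10:45, 11:30–15:15, 15:30–19:00.
Sofia → UTC: 01:15–06:30, 07:00–09:00.
Bob → UTC: 03:45–04:00, 04:45–05:00, 06:00–09:00, 09:15–12:15, 12:30–14:00.
Quinn → UTC: 16:00–16:45, 19:00–23:00.
Elena → UTC: 08:00–08:45, 11:00–13:00.
Nikolai ∩ Sofia: (none).
Nikolai ∩ Sofia ∩ Bob: (none).
Nikolai ∩ Sofia ∩ Bob ∩ Quinn: (none).
Nikolai ∩ Sofia ∩ Bob ∩ Quinn ∩ Elena: (none).
Total common minutes: 0.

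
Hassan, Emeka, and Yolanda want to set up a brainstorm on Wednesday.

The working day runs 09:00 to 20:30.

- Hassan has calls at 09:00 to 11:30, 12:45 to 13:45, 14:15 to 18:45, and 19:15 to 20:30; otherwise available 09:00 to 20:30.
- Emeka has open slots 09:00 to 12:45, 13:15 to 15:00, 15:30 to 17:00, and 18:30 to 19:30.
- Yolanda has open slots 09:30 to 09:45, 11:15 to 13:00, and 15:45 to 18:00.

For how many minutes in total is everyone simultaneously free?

Hassan free within 09:00–20:30: 11:30–12:45, 13:45–14:15, 18:45–19:15.
Hassan ∩ Emeka: 11:30–12:45, 13:45–14:15, 18:45–19:15.
Hassan ∩ Emeka ∩ Yolanda: 11:30–12:45.
Total common minutes: 75.

75 minutes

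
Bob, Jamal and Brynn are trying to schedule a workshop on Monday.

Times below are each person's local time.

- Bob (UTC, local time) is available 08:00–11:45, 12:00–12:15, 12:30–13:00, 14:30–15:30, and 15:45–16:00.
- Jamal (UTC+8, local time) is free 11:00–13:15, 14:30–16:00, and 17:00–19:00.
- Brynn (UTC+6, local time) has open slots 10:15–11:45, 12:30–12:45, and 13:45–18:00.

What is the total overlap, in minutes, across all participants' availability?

Bob → UTC: 08:00–11:45, 12:00–12:15, 12:30–13:00, 14:30–15:30, 15:45–16:00.
Jamal → UTC: 03:00–05:15, 06:30–08:00, 09:00–11:00.
Brynn → UTC: 04:15–05:45, 06:30–06:45, 07:45–12:00.
Bob ∩ Jamal: 09:00–11:00.
Bob ∩ Jamal ∩ Brynn: 09:00–11:00.
Total common minutes: 120.

120 minutes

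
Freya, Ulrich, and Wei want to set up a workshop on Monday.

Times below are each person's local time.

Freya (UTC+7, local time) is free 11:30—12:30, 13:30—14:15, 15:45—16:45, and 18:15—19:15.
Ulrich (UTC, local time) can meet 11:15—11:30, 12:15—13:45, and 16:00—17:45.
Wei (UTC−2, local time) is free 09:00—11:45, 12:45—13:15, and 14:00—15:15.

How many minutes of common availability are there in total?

Freya → UTC: 04:30–05:30, 06:30–07:15, 08:45–09:45, 11:15–12:15.
Ulrich → UTC: 11:15–11:30, 12:15–13:45, 16:00–17:45.
Wei → UTC: 11:00–13:45, 14:45–15:15, 16:00–17:15.
Freya ∩ Ulrich: 11:15–11:30.
Freya ∩ Ulrich ∩ Wei: 11:15–11:30.
Total common minutes: 15.

15 minutes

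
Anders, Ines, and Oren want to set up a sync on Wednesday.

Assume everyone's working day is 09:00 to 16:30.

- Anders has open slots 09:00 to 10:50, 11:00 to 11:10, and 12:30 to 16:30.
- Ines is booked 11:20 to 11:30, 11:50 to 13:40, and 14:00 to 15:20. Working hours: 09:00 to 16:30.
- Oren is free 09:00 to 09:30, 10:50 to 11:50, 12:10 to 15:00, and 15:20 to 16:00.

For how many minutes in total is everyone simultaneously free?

100 minutes

Ines free within 09:00–16:30: 09:00–11:20, 11:30–11:50, 13:40–14:00, 15:20–16:30.
Anders ∩ Ines: 09:00–10:50, 11:00–11:10, 13:40–14:00, 15:20–16:30.
Anders ∩ Ines ∩ Oren: 09:00–09:30, 11:00–11:10, 13:40–14:00, 15:20–16:00.
Total common minutes: 30 + 10 + 20 + 40 = 100.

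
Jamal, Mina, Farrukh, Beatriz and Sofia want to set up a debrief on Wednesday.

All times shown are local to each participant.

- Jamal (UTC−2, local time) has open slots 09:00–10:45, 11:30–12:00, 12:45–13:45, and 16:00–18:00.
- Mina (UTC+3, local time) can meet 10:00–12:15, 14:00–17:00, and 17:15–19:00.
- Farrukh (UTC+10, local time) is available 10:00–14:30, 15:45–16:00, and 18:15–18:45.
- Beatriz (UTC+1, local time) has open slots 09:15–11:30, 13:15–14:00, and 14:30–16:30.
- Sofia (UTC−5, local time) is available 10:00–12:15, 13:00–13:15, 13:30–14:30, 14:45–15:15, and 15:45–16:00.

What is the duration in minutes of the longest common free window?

Jamal → UTC: 11:00–12:45, 13:30–14:00, 14:45–15:45, 18:00–20:00.
Mina → UTC: 07:00–09:15, 11:00–14:00, 14:15–16:00.
Farrukh → UTC: 00:00–04:30, 05:45–06:00, 08:15–08:45.
Beatriz → UTC: 08:15–10:30, 12:15–13:00, 13:30–15:30.
Sofia → UTC: 15:00–17:15, 18:00–18:15, 18:30–19:30, 19:45–20:15, 20:45–21:00.
Jamal ∩ Mina: 11:00–12:45, 13:30–14:00, 14:45–15:45.
Jamal ∩ Mina ∩ Farrukh: (none).
Jamal ∩ Mina ∩ Farrukh ∩ Beatriz: (none).
Jamal ∩ Mina ∩ Farrukh ∩ Beatriz ∩ Sofia: (none).
No common window.

0 minutes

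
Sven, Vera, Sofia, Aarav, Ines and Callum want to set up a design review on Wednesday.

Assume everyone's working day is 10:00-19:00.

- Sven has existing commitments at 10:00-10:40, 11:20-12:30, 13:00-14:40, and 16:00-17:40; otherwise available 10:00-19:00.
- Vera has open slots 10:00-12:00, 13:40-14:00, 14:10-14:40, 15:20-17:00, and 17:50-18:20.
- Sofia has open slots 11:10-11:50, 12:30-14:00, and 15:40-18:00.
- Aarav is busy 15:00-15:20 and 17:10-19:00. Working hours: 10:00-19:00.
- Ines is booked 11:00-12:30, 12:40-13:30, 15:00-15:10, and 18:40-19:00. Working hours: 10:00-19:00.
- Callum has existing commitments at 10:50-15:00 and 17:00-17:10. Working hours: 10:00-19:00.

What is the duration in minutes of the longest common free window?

20 minutes

Sven free within 10:00–19:00: 10:40–11:20, 12:30–13:00, 14:40–16:00, 17:40–19:00.
Aarav free within 10:00–19:00: 10:00–15:00, 15:20–17:10.
Ines free within 10:00–19:00: 10:00–11:00, 12:30–12:40, 13:30–15:00, 15:10–18:40.
Callum free within 10:00–19:00: 10:00–10:50, 15:00–17:00, 17:10–19:00.
Sven ∩ Vera: 10:40–11:20, 15:20–16:00, 17:50–18:20.
Sven ∩ Vera ∩ Sofia: 11:10–11:20, 15:40–16:00, 17:50–18:00.
Sven ∩ Vera ∩ Sofia ∩ Aarav: 11:10–11:20, 15:40–16:00.
Sven ∩ Vera ∩ Sofia ∩ Aarav ∩ Ines: 15:40–16:00.
Sven ∩ Vera ∩ Sofia ∩ Aarav ∩ Ines ∩ Callum: 15:40–16:00.
Single common window of 20 minutes.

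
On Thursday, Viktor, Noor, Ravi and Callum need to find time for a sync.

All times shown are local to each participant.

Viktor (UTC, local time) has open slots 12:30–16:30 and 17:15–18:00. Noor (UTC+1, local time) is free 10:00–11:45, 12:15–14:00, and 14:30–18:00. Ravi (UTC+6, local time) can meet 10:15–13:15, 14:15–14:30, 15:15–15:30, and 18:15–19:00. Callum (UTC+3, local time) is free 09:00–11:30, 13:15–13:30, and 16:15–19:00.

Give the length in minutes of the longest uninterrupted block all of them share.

Viktor → UTC: 12:30–16:30, 17:15–18:00.
Noor → UTC: 09:00–10:45, 11:15–13:00, 13:30–17:00.
Ravi → UTC: 04:15–07:15, 08:15–08:30, 09:15–09:30, 12:15–13:00.
Callum → UTC: 06:00–08:30, 10:15–10:30, 13:15–16:00.
Viktor ∩ Noor: 12:30–13:00, 13:30–16:30.
Viktor ∩ Noor ∩ Ravi: 12:30–13:00.
Viktor ∩ Noor ∩ Ravi ∩ Callum: (none).
No common window.

0 minutes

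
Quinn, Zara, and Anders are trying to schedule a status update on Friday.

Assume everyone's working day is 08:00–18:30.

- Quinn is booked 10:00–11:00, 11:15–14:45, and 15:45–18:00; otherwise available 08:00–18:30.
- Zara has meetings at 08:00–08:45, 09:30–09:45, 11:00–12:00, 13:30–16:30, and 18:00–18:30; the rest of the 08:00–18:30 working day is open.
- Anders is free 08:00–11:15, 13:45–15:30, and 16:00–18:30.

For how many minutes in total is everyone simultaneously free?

Quinn free within 08:00–18:30: 08:00–10:00, 11:00–11:15, 14:45–15:45, 18:00–18:30.
Zara free within 08:00–18:30: 08:45–09:30, 09:45–11:00, 12:00–13:30, 16:30–18:00.
Quinn ∩ Zara: 08:45–09:30, 09:45–10:00.
Quinn ∩ Zara ∩ Anders: 08:45–09:30, 09:45–10:00.
Total common minutes: 45 + 15 = 60.

60 minutes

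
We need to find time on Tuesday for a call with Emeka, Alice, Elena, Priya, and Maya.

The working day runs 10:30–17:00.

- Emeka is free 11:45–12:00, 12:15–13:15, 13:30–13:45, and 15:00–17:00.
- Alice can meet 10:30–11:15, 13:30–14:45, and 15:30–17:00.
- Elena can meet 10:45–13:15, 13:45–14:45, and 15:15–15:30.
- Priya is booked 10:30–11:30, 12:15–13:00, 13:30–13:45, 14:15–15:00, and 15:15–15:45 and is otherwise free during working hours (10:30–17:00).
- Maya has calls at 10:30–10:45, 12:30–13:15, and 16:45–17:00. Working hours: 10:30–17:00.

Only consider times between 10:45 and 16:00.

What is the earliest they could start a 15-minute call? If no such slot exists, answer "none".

Priya free within 10:30–17:00: 11:30–12:15, 13:00–13:30, 13:45–14:15, 15:00–15:15, 15:45–17:00.
Maya free within 10:30–17:00: 10:45–12:30, 13:15–16:45.
Emeka ∩ Alice: 13:30–13:45, 15:30–17:00.
Emeka ∩ Alice ∩ Elena: (none).
Emeka ∩ Alice ∩ Elena ∩ Priya: (none).
Emeka ∩ Alice ∩ Elena ∩ Priya ∩ Maya: (none).
Restricted to 10:45–16:00: (none).
Windows ≥ 15 min: (none).

none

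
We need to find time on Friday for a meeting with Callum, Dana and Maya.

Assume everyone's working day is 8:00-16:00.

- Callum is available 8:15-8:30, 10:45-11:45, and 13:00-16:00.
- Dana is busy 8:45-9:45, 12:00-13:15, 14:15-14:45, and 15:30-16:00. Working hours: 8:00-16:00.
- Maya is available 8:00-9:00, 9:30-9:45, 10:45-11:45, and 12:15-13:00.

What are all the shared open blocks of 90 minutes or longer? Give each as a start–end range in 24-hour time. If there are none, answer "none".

Dana free within 08:00–16:00: 08:00–08:45, 09:45–12:00, 13:15–14:15, 14:45–15:30.
Callum ∩ Dana: 08:15–08:30, 10:45–11:45, 13:15–14:15, 14:45–15:30.
Callum ∩ Dana ∩ Maya: 08:15–08:30, 10:45–11:45.
Windows ≥ 90 min: (none).

none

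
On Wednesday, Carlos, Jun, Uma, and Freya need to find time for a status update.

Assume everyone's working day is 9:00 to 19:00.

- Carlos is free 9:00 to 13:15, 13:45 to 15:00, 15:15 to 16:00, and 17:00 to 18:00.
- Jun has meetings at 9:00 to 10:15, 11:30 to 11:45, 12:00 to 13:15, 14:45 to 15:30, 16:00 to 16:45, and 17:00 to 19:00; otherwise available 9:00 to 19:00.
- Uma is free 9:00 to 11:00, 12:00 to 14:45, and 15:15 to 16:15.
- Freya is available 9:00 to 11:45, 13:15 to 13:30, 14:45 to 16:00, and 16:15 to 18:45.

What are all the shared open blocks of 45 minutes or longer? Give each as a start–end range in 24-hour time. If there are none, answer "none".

Jun free within 09:00–19:00: 10:15–11:30, 11:45–12:00, 13:15–14:45, 15:30–16:00, 16:45–17:00.
Carlos ∩ Jun: 10:15–11:30, 11:45–12:00, 13:45–14:45, 15:30–16:00.
Carlos ∩ Jun ∩ Uma: 10:15–11:00, 13:45–14:45, 15:30–16:00.
Carlos ∩ Jun ∩ Uma ∩ Freya: 10:15–11:00, 15:30–16:00.
Windows ≥ 45 min: 10:15–11:00.

10:15–11:00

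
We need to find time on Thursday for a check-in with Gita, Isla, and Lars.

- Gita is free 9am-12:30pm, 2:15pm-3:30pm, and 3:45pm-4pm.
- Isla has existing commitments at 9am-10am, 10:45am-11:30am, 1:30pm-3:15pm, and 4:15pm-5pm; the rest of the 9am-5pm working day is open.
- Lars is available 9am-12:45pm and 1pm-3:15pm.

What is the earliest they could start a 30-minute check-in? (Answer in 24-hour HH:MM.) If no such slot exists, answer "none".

10:00

Isla free within 09:00–17:00: 10:00–10:45, 11:30–13:30, 15:15–16:15.
Gita ∩ Isla: 10:00–10:45, 11:30–12:30, 15:15–15:30, 15:45–16:00.
Gita ∩ Isla ∩ Lars: 10:00–10:45, 11:30–12:30.
Windows ≥ 30 min: 10:00–10:45, 11:30–12:30.
Earliest such window starts at 10:00.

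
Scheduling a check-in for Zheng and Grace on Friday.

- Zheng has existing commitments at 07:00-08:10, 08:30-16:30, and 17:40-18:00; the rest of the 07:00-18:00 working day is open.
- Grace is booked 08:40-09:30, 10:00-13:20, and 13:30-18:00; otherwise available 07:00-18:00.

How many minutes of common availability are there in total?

20 minutes

Zheng free within 07:00–18:00: 08:10–08:30, 16:30–17:40.
Grace free within 07:00–18:00: 07:00–08:40, 09:30–10:00, 13:20–13:30.
Zheng ∩ Grace: 08:10–08:30.
Total common minutes: 20.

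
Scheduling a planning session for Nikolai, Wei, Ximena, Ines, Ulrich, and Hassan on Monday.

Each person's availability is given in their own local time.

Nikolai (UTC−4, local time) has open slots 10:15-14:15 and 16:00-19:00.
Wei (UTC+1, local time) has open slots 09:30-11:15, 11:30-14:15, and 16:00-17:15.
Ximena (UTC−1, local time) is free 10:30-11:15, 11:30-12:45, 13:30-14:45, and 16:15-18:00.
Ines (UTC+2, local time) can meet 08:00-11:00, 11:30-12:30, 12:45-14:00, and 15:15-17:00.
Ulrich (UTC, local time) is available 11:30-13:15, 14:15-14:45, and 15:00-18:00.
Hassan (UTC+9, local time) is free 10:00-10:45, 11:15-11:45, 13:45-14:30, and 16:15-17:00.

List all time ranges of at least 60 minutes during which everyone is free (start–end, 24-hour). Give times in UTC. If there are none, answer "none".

none

Nikolai → UTC: 14:15–18:15, 20:00–23:00.
Wei → UTC: 08:30–10:15, 10:30–13:15, 15:00–16:15.
Ximena → UTC: 11:30–12:15, 12:30–13:45, 14:30–15:45, 17:15–19:00.
Ines → UTC: 06:00–09:00, 09:30–10:30, 10:45–12:00, 13:15–15:00.
Ulrich → UTC: 11:30–13:15, 14:15–14:45, 15:00–18:00.
Hassan → UTC: 01:00–01:45, 02:15–02:45, 04:45–05:30, 07:15–08:00.
Nikolai ∩ Wei: 15:00–16:15.
Nikolai ∩ Wei ∩ Ximena: 15:00–15:45.
Nikolai ∩ Wei ∩ Ximena ∩ Ines: (none).
Nikolai ∩ Wei ∩ Ximena ∩ Ines ∩ Ulrich: (none).
Nikolai ∩ Wei ∩ Ximena ∩ Ines ∩ Ulrich ∩ Hassan: (none).
Windows ≥ 60 min: (none).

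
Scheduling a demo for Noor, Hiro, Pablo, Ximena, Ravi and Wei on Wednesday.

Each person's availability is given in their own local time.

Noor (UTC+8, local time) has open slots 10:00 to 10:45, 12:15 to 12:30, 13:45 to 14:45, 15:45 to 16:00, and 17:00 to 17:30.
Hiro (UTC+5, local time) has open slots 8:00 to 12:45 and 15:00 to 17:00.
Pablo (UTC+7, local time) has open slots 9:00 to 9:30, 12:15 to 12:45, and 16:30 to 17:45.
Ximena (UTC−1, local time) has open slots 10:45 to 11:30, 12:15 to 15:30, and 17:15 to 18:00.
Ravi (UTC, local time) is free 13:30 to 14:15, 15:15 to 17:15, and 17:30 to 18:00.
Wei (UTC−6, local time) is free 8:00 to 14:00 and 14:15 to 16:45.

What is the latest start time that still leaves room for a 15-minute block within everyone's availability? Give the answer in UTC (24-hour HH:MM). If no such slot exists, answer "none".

none

Noor → UTC: 02:00–02:45, 04:15–04:30, 05:45–06:45, 07:45–08:00, 09:00–09:30.
Hiro → UTC: 03:00–07:45, 10:00–12:00.
Pablo → UTC: 02:00–02:30, 05:15–05:45, 09:30–10:45.
Ximena → UTC: 11:45–12:30, 13:15–16:30, 18:15–19:00.
Ravi → UTC: 13:30–14:15, 15:15–17:15, 17:30–18:00.
Wei → UTC: 14:00–20:00, 20:15–22:45.
Noor ∩ Hiro: 04:15–04:30, 05:45–06:45.
Noor ∩ Hiro ∩ Pablo: (none).
Noor ∩ Hiro ∩ Pablo ∩ Ximena: (none).
Noor ∩ Hiro ∩ Pablo ∩ Ximena ∩ Ravi: (none).
Noor ∩ Hiro ∩ Pablo ∩ Ximena ∩ Ravi ∩ Wei: (none).
Windows ≥ 15 min: (none).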